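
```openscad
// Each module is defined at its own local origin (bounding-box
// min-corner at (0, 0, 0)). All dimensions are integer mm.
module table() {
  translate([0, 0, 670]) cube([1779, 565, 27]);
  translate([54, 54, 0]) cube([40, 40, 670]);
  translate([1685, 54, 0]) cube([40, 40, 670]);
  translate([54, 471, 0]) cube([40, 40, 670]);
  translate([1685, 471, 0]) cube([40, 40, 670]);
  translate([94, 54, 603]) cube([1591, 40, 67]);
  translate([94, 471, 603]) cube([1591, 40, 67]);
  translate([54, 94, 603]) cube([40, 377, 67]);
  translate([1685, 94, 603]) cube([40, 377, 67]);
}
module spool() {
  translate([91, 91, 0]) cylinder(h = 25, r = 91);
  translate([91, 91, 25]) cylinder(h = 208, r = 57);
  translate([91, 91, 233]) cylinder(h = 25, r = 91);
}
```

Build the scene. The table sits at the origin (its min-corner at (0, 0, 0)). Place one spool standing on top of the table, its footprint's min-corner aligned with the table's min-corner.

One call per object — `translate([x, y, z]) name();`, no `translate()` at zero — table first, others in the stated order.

table();
translate([0, 0, 697]) spool();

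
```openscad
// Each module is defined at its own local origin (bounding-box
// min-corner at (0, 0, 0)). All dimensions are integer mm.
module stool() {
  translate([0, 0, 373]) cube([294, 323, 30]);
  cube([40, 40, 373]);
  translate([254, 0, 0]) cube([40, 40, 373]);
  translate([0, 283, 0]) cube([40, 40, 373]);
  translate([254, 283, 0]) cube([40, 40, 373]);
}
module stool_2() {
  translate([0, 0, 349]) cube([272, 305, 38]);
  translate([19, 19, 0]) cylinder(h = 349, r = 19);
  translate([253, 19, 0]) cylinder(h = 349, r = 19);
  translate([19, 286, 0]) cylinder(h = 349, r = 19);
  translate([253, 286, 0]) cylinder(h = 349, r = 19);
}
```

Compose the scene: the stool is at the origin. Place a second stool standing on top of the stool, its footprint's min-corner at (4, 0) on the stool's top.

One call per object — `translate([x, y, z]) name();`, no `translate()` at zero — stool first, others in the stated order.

stool();
translate([4, 0, 403]) stool_2();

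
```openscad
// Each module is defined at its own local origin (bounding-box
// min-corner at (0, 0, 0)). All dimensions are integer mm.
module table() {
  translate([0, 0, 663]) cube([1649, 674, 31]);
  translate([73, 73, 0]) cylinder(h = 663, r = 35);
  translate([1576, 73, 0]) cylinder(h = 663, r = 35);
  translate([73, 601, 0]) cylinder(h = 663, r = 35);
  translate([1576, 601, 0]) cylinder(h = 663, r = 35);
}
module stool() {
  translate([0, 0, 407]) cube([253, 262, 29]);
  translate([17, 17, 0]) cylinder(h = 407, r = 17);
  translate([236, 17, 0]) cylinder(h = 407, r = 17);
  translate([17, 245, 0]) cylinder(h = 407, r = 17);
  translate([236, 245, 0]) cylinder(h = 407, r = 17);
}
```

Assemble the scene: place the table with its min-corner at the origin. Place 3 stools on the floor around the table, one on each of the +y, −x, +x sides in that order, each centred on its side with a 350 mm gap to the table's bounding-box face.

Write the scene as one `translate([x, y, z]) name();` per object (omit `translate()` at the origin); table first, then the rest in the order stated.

table();
translate([698, 1024, 0]) stool();
translate([-603, 206, 0]) stool();
translate([1999, 206, 0]) stool();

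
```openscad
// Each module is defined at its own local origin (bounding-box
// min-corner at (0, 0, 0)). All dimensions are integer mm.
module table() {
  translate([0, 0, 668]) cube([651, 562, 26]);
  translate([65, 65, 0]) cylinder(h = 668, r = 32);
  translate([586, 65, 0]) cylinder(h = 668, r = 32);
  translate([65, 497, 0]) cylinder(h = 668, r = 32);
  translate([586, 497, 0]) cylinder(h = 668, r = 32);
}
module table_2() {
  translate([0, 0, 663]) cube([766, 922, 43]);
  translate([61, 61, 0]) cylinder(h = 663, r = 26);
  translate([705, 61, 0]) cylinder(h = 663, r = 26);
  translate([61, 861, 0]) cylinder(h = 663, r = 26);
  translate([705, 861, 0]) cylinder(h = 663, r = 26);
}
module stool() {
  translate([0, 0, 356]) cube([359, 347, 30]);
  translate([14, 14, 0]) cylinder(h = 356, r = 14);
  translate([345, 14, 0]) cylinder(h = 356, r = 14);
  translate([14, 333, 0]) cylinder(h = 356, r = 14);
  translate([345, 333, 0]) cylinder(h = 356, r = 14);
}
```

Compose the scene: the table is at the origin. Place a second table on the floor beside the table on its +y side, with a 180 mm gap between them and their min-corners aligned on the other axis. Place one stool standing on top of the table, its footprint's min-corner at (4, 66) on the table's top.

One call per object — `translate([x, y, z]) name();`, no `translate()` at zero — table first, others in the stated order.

table();
translate([0, 742, 0]) table_2();
translate([4, 66, 694]) stool();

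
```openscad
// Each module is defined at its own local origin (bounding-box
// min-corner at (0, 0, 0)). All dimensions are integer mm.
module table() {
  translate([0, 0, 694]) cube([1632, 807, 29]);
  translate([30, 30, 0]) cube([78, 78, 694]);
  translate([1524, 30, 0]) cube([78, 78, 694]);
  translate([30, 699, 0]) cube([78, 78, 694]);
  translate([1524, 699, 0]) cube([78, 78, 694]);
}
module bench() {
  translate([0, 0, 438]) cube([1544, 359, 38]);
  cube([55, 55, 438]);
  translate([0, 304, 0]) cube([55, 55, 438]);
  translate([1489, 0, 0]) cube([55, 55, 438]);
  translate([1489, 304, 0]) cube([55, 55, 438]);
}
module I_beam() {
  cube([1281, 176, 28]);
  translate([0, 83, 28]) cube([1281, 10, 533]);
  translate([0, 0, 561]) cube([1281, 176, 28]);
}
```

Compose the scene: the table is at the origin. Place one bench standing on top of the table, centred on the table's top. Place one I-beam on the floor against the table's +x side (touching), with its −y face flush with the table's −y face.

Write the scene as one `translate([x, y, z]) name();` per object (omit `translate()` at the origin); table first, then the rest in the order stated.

table();
translate([44, 224, 723]) bench();
translate([1632, 0, 0]) I_beam();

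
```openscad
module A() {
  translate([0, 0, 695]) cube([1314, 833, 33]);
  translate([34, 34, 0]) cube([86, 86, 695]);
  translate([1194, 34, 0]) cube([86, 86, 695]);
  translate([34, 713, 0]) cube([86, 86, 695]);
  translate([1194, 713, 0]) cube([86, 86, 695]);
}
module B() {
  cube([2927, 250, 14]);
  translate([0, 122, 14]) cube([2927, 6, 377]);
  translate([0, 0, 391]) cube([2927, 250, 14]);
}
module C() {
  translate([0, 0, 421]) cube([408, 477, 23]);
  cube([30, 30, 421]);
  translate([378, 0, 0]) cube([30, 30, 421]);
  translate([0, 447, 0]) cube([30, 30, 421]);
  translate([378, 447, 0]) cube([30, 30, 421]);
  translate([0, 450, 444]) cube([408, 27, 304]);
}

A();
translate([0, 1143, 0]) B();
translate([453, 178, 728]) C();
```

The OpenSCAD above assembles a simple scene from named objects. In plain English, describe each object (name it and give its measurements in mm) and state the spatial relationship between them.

A is a table with a 1314×833 mm rectangular top, 33 mm thick, top surface at z = 728 mm, supported by four 86×86 mm square legs, each inset 34 mm from the nearest pair of top edges, running from the floor.

B is an I-beam lying along x, 2927 mm long. Overall section height 405 mm. Two flanges 250 mm wide (y) and 14 mm thick, one on the floor and one at the top; a web 6 mm thick runs between them, centred on the flange width.

C is a chair: 408×477 mm seat, 23 mm thick, top at z = 444 mm, on four 30 mm square corner legs flush with the seat edges. A 27 mm thick backrest slab spans the full seat width, extending 304 mm above the seat top, its back face flush with the seat's +y edge.

The I-beam is on the floor beside the table on its +y side. The chair is on top of the table, centred.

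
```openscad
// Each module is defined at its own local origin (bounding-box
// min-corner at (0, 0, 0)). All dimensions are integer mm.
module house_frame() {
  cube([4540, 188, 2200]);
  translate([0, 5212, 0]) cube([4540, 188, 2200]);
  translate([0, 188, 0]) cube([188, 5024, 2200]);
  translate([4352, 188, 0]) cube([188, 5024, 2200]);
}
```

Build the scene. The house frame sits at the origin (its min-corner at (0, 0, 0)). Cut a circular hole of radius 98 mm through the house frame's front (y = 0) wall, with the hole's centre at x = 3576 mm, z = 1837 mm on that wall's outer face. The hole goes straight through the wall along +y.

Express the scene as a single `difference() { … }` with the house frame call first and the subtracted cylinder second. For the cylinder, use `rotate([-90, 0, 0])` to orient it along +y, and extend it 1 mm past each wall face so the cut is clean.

difference() {
  house_frame();
  translate([3576, -1, 1837]) rotate([-90, 0, 0]) cylinder(h = 190, r = 98);
}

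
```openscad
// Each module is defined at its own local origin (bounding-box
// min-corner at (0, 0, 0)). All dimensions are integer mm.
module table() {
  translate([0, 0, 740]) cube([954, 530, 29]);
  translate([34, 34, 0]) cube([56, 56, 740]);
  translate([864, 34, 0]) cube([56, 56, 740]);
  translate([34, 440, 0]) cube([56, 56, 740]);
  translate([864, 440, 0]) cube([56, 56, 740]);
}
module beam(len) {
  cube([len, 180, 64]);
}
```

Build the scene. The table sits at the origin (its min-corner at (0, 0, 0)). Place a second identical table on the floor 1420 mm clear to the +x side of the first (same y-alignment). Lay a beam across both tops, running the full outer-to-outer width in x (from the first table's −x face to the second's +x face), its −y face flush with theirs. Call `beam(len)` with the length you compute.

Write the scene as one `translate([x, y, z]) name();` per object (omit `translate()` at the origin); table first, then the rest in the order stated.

table();
translate([2374, 0, 0]) table();
translate([0, 0, 769]) beam(3328);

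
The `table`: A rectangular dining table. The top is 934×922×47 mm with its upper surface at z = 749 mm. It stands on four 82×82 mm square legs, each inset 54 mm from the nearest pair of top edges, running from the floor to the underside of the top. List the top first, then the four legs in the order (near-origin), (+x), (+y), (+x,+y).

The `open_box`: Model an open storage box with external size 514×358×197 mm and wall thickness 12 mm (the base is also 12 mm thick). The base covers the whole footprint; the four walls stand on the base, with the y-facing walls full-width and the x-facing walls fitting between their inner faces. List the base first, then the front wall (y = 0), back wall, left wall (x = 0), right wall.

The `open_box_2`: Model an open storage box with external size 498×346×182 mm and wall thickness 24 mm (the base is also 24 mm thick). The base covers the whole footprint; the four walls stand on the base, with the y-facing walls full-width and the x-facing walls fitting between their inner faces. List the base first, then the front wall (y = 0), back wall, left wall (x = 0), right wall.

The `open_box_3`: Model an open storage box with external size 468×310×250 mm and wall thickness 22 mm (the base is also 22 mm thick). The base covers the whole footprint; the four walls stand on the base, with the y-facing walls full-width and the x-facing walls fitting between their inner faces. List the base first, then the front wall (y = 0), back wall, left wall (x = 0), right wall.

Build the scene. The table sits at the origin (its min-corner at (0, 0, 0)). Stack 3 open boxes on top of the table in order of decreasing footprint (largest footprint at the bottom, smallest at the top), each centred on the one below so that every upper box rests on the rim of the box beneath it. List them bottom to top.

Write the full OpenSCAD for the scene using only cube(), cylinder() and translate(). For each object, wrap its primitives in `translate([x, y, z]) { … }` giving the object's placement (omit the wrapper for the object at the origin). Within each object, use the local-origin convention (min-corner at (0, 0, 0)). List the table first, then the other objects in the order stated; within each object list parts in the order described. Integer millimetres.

translate([0, 0, 702]) cube([934, 922, 47]);
translate([54, 54, 0]) cube([82, 82, 702]);
translate([798, 54, 0]) cube([82, 82, 702]);
translate([54, 786, 0]) cube([82, 82, 702]);
translate([798, 786, 0]) cube([82, 82, 702]);
translate([210, 282, 749]) {
  cube([514, 358, 12]);
  translate([0, 0, 12]) cube([514, 12, 185]);
  translate([0, 346, 12]) cube([514, 12, 185]);
  translate([0, 12, 12]) cube([12, 334, 185]);
  translate([502, 12, 12]) cube([12, 334, 185]);
}
translate([218, 288, 946]) {
  cube([498, 346, 24]);
  translate([0, 0, 24]) cube([498, 24, 158]);
  translate([0, 322, 24]) cube([498, 24, 158]);
  translate([0, 24, 24]) cube([24, 298, 158]);
  translate([474, 24, 24]) cube([24, 298, 158]);
}
translate([233, 306, 1128]) {
  cube([468, 310, 22]);
  translate([0, 0, 22]) cube([468, 22, 228]);
  translate([0, 288, 22]) cube([468, 22, 228]);
  translate([0, 22, 22]) cube([22, 266, 228]);
  translate([446, 22, 22]) cube([22, 266, 228]);
}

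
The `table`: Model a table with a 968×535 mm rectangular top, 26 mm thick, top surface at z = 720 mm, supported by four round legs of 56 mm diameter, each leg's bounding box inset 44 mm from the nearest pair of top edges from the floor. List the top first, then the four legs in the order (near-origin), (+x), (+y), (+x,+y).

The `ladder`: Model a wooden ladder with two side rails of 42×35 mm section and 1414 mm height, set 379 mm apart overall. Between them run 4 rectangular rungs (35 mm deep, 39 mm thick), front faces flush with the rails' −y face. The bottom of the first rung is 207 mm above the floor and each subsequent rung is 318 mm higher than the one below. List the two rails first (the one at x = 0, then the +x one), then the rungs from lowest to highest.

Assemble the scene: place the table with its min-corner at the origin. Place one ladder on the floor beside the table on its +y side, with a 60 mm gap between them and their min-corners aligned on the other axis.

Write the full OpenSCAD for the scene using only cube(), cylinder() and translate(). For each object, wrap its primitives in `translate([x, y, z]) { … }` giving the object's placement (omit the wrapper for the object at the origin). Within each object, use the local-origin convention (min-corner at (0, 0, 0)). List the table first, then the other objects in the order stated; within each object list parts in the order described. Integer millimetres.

translate([0, 0, 694]) cube([968, 535, 26]);
translate([72, 72, 0]) cylinder(h = 694, r = 28);
translate([896, 72, 0]) cylinder(h = 694, r = 28);
translate([72, 463, 0]) cylinder(h = 694, r = 28);
translate([896, 463, 0]) cylinder(h = 694, r = 28);
translate([0, 595, 0]) {
  cube([42, 35, 1414]);
  translate([337, 0, 0]) cube([42, 35, 1414]);
  translate([42, 0, 207]) cube([295, 35, 39]);
  translate([42, 0, 525]) cube([295, 35, 39]);
  translate([42, 0, 843]) cube([295, 35, 39]);
  translate([42, 0, 1161]) cube([295, 35, 39]);
}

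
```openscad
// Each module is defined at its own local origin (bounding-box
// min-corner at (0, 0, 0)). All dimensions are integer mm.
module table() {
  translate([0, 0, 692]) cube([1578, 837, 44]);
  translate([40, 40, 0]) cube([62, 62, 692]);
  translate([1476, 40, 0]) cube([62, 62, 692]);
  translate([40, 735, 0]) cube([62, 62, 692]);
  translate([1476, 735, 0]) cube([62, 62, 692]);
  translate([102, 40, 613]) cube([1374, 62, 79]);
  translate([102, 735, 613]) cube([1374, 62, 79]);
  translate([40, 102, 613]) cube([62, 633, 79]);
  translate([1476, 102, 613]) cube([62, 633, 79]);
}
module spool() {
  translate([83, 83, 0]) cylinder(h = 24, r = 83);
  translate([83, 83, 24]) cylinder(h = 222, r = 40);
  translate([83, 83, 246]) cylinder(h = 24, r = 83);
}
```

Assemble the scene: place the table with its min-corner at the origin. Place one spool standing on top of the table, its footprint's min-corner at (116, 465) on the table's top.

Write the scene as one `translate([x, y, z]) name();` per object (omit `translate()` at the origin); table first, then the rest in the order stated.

table();
translate([116, 465, 736]) spool();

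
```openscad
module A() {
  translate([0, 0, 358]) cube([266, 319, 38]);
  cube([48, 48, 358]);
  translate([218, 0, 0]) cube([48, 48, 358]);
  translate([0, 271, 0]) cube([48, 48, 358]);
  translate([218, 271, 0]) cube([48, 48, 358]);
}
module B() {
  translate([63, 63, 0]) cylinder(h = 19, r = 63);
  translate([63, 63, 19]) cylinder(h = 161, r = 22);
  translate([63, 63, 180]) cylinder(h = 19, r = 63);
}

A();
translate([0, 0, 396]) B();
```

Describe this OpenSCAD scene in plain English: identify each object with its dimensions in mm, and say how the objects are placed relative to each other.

A is a four-legged stool. The seat is a 266×319×38 mm slab whose top surface is at z = 396 mm; four square legs, each 48×48 mm in cross-section, run from the floor (z = 0) to the underside of the seat, each flush with a corner of the seat.

B is a spool: two coaxial disc flanges of radius 63 mm and thickness 19 mm, joined by a core cylinder of radius 22 mm and height 161 mm. The lower flange rests on z = 0 and the three cylinders share a vertical axis.

The spool is on top of the stool.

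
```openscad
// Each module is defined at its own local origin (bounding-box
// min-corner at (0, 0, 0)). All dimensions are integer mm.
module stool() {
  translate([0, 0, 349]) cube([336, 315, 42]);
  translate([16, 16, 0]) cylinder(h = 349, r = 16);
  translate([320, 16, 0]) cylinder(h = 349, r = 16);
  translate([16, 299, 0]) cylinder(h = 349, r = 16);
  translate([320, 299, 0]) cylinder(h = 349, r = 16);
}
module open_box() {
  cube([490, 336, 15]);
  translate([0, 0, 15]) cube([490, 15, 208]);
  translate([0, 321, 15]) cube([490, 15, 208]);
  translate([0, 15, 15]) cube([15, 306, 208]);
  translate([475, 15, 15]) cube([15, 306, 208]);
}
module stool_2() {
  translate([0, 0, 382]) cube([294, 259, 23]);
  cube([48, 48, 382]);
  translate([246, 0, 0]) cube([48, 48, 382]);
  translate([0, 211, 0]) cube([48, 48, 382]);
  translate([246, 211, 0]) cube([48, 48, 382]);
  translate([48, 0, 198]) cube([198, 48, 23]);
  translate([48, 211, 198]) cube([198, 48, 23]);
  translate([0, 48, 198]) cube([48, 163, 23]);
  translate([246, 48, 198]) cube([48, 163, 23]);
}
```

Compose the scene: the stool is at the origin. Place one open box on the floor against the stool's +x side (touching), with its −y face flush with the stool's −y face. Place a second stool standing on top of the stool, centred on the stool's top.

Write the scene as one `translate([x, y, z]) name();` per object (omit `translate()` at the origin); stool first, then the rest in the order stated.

stool();
translate([336, 0, 0]) open_box();
translate([21, 28, 391]) stool_2();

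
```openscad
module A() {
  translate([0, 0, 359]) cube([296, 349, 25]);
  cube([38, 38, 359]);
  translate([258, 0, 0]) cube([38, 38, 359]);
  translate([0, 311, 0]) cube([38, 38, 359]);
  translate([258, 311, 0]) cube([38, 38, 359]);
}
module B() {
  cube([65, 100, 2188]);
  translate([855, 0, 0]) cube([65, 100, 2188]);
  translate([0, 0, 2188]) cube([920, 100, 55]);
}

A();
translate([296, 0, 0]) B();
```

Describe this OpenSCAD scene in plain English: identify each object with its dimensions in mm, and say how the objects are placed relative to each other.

A is a simple wooden stool: a rectangular seat 296 mm (x) by 349 mm (y), 25 mm thick, top face at z = 384 mm, on four square legs, each 38×38 mm in cross-section. The legs rest on z = 0, each flush with a corner of the seat.

B is a rectangular door frame: two vertical jambs of 65×100 mm section, 2188 mm tall, with a clear opening 790 mm wide between their inner faces. A header 55 mm tall and 100 mm deep lies on top of the jambs and spans the full outside width.

The door frame is against the stool's +x side, with their −y faces flush.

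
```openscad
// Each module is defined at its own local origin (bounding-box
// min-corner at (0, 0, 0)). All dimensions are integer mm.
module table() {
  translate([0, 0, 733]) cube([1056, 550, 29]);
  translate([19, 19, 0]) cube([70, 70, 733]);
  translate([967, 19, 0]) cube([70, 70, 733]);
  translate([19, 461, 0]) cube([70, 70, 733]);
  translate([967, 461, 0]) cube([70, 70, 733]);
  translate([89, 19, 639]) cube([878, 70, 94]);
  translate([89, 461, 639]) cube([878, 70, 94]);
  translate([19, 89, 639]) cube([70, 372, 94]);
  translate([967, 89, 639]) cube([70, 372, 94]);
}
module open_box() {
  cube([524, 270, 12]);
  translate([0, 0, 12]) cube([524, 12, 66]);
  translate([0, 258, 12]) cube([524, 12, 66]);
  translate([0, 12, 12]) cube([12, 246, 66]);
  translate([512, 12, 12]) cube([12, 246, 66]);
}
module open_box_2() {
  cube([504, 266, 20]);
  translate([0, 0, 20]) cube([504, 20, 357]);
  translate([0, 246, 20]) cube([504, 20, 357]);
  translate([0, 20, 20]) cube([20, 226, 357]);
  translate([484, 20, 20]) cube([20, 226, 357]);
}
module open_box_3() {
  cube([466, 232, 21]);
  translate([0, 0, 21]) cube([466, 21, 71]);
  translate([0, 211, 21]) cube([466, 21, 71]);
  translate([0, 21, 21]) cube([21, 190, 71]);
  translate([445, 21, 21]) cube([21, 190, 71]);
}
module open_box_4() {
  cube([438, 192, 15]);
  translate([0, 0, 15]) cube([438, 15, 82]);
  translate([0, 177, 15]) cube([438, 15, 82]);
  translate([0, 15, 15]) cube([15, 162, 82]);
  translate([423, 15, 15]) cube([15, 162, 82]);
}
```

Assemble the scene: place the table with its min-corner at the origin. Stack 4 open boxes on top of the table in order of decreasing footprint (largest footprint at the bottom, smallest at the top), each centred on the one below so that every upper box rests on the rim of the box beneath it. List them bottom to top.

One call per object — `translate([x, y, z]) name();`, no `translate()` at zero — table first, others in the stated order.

table();
translate([266, 140, 762]) open_box();
translate([276, 142, 840]) open_box_2();
translate([295, 159, 1217]) open_box_3();
translate([309, 179, 1309]) open_box_4();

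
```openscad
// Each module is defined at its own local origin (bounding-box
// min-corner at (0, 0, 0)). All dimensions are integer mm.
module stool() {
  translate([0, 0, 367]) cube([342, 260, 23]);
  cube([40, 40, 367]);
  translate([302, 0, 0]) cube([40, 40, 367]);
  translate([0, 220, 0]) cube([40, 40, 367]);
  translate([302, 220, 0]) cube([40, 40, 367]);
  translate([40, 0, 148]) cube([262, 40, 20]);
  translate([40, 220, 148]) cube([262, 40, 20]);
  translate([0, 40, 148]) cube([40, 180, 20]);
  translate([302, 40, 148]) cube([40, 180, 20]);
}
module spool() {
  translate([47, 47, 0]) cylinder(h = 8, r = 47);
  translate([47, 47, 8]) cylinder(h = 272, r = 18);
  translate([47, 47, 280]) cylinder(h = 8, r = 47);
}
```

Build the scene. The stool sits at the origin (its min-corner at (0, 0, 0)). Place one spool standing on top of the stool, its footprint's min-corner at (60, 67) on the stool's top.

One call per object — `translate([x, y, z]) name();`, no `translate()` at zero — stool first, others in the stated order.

stool();
translate([60, 67, 390]) spool();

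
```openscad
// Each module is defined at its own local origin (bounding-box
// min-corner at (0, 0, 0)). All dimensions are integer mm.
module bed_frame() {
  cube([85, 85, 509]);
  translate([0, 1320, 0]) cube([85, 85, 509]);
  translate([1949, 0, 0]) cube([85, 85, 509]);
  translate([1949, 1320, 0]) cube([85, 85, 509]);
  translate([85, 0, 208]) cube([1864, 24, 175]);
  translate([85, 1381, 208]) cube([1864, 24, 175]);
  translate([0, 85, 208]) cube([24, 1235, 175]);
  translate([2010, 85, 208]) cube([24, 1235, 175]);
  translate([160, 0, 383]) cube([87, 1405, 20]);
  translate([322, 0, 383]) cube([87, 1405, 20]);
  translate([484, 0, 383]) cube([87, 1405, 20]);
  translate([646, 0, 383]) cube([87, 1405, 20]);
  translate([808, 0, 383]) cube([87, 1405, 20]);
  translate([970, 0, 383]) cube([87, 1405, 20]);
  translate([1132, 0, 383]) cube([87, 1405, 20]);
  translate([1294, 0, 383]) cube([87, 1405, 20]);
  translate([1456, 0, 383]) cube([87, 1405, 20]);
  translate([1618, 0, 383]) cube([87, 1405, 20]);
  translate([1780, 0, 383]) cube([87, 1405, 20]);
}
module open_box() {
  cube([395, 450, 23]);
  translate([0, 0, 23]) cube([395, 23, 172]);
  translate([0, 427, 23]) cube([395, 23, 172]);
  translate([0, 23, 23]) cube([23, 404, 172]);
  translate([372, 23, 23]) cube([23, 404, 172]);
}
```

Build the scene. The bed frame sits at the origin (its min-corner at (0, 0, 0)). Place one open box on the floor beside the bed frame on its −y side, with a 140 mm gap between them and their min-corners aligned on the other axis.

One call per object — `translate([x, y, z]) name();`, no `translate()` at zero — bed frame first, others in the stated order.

bed_frame();
translate([0, -590, 0]) open_box();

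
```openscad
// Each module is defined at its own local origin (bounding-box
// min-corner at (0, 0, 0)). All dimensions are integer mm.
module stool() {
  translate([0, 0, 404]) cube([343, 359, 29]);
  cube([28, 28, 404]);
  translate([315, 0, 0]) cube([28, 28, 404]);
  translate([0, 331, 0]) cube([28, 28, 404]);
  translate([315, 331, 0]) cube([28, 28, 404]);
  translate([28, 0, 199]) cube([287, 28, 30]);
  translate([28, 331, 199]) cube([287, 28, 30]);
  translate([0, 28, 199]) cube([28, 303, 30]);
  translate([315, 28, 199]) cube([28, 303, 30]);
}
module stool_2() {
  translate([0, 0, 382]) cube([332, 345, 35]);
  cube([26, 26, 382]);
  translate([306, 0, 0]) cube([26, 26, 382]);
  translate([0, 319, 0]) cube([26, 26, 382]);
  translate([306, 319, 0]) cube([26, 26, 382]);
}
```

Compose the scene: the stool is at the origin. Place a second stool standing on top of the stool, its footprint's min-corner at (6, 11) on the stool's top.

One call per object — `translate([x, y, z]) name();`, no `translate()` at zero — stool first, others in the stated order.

stool();
translate([6, 11, 433]) stool_2();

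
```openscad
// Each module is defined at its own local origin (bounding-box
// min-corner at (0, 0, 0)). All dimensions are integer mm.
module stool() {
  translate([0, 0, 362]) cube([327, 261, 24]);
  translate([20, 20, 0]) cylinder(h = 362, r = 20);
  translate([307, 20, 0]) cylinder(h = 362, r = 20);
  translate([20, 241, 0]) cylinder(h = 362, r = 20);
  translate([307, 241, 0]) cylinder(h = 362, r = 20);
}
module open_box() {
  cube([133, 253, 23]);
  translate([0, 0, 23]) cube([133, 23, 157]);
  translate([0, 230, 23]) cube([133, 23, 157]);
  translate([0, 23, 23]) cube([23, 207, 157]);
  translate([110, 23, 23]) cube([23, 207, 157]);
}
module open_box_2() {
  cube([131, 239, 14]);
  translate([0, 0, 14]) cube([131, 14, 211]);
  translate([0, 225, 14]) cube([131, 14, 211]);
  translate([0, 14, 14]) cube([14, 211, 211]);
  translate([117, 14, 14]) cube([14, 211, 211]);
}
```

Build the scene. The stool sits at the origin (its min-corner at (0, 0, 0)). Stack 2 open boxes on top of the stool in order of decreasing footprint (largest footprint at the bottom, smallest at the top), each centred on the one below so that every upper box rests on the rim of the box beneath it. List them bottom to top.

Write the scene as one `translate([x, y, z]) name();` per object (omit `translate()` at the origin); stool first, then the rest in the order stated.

stool();
translate([97, 4, 386]) open_box();
translate([98, 11, 566]) open_box_2();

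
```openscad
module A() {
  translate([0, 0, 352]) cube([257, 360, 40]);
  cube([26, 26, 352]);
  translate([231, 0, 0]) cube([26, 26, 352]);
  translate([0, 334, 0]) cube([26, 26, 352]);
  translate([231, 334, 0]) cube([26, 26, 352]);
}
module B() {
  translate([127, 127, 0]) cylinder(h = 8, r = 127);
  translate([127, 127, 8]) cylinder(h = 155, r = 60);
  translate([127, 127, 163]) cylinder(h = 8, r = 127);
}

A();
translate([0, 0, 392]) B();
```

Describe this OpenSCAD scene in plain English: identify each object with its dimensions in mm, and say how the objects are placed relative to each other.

A is a simple wooden stool: a rectangular seat 257 mm (x) by 360 mm (y), 40 mm thick, top face at z = 392 mm, on four square legs, each 26×26 mm in cross-section. The legs rest on z = 0, each flush with a corner of the seat.

B is a spool: two coaxial disc flanges of radius 127 mm and thickness 8 mm, joined by a core cylinder of radius 60 mm and height 155 mm. The lower flange rests on z = 0 and the three cylinders share a vertical axis.

The spool is on top of the stool.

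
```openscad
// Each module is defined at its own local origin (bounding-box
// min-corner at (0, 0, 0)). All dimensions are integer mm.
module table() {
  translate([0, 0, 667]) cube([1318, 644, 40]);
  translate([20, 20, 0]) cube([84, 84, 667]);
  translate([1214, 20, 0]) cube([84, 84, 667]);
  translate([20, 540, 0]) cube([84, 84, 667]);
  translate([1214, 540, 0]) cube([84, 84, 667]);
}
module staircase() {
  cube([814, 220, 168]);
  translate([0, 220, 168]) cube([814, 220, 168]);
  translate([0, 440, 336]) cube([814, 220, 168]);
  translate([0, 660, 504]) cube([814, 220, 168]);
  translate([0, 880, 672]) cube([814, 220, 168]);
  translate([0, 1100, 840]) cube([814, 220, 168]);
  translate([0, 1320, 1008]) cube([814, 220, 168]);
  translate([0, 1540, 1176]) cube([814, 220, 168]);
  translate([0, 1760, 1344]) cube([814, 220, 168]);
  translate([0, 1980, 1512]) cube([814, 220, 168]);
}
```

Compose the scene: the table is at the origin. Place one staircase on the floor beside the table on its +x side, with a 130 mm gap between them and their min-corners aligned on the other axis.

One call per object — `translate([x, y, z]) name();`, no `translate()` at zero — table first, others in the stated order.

table();
translate([1448, 0, 0]) staircase();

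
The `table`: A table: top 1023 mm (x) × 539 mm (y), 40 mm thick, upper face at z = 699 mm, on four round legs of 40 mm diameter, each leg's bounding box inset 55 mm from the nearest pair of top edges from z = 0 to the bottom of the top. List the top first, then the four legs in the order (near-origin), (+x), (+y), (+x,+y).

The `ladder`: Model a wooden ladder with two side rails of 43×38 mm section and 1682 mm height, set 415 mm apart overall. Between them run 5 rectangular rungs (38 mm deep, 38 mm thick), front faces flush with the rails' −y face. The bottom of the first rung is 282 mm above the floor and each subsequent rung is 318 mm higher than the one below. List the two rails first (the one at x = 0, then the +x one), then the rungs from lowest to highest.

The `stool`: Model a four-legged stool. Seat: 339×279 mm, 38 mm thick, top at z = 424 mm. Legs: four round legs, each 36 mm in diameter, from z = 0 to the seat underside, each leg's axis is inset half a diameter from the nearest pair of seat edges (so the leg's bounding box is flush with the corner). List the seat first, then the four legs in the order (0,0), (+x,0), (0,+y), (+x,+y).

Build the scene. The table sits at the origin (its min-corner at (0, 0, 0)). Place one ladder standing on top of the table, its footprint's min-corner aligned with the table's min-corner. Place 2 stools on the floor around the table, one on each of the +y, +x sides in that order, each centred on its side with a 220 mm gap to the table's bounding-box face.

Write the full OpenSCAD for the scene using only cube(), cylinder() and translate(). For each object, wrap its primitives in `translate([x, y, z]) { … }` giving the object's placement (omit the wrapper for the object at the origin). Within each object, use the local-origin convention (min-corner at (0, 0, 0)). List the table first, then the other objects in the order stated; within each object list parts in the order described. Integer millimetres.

translate([0, 0, 659]) cube([1023, 539, 40]);
translate([75, 75, 0]) cylinder(h = 659, r = 20);
translate([948, 75, 0]) cylinder(h = 659, r = 20);
translate([75, 464, 0]) cylinder(h = 659, r = 20);
translate([948, 464, 0]) cylinder(h = 659, r = 20);
translate([0, 0, 699]) {
  cube([43, 38, 1682]);
  translate([372, 0, 0]) cube([43, 38, 1682]);
  translate([43, 0, 282]) cube([329, 38, 38]);
  translate([43, 0, 600]) cube([329, 38, 38]);
  translate([43, 0, 918]) cube([329, 38, 38]);
  translate([43, 0, 1236]) cube([329, 38, 38]);
  translate([43, 0, 1554]) cube([329, 38, 38]);
}
translate([342, 759, 0]) {
  translate([0, 0, 386]) cube([339, 279, 38]);
  translate([18, 18, 0]) cylinder(h = 386, r = 18);
  translate([321, 18, 0]) cylinder(h = 386, r = 18);
  translate([18, 261, 0]) cylinder(h = 386, r = 18);
  translate([321, 261, 0]) cylinder(h = 386, r = 18);
}
translate([1243, 130, 0]) {
  translate([0, 0, 386]) cube([339, 279, 38]);
  translate([18, 18, 0]) cylinder(h = 386, r = 18);
  translate([321, 18, 0]) cylinder(h = 386, r = 18);
  translate([18, 261, 0]) cylinder(h = 386, r = 18);
  translate([321, 261, 0]) cylinder(h = 386, r = 18);
}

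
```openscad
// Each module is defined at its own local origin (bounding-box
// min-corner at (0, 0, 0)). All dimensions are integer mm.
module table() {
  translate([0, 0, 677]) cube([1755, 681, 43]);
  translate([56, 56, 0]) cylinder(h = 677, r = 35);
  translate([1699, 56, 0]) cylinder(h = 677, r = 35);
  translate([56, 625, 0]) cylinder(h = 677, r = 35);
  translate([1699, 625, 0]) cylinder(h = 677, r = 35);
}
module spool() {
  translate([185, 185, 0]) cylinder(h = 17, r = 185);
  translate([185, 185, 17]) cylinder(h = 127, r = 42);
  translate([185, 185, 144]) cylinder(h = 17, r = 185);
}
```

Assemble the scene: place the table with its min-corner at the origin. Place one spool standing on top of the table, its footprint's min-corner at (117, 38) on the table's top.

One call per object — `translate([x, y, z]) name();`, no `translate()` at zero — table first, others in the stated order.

table();
translate([117, 38, 720]) spool();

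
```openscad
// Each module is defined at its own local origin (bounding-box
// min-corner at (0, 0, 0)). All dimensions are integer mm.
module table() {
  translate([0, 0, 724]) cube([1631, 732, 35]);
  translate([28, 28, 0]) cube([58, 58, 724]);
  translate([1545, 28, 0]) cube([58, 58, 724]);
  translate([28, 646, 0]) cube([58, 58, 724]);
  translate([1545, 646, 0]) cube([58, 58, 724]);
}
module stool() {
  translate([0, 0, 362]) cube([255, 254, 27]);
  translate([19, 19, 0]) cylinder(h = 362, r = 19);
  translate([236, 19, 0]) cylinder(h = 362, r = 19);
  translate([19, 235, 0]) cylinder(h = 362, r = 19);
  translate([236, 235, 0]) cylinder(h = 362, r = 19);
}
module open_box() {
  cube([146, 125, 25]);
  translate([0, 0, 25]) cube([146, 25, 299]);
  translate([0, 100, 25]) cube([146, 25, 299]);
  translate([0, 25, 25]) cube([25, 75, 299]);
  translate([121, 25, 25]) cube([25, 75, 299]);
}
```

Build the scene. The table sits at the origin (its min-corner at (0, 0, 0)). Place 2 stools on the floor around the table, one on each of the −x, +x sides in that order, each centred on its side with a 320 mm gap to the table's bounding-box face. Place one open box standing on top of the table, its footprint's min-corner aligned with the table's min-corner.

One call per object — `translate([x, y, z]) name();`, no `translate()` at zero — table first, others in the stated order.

table();
translate([-575, 239, 0]) stool();
translate([1951, 239, 0]) stool();
translate([0, 0, 759]) open_box();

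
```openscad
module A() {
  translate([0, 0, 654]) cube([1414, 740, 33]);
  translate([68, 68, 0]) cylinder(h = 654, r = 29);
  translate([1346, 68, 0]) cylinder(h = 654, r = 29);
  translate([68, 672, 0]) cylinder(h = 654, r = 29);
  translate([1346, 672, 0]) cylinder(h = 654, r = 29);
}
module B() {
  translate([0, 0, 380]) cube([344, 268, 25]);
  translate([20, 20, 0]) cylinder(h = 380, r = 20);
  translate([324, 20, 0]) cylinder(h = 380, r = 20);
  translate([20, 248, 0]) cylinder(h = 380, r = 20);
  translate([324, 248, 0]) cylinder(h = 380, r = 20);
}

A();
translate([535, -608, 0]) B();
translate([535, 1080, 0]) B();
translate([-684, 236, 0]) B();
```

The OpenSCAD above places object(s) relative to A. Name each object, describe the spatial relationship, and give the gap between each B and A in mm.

A is a table. B is a stool. Three stools sit around the table at the −y, +y, −x sides. The gap between each stool and the table is 340 mm.

Each stool's nearest face is 340 mm from the table's bounding box.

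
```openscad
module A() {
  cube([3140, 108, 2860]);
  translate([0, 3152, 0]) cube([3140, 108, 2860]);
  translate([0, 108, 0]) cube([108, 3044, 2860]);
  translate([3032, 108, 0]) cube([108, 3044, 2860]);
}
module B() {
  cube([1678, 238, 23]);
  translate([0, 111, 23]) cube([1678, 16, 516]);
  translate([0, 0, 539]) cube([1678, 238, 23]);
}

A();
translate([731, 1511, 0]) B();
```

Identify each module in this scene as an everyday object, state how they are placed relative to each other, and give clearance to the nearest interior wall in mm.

Clearances: x = 623, y = 1403; minimum 623 mm.

A is a house frame. B is an I-beam. The I-beam sits inside the house frame, centred. The clearance to the nearest interior wall is 623 mm.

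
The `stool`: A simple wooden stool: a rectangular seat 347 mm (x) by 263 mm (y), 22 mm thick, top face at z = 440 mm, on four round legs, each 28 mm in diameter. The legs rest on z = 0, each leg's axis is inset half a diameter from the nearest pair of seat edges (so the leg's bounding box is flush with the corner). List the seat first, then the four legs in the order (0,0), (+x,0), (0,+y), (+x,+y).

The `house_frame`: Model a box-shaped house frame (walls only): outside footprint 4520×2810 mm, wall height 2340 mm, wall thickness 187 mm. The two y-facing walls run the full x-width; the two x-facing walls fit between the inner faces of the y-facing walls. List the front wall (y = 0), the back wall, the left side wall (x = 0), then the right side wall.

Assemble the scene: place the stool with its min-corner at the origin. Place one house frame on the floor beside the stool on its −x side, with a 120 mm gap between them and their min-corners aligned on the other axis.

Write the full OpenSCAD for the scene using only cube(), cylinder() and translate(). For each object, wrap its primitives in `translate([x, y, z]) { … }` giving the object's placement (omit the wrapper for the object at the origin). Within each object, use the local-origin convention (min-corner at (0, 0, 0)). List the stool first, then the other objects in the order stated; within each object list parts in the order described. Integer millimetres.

translate([0, 0, 418]) cube([347, 263, 22]);
translate([14, 14, 0]) cylinder(h = 418, r = 14);
translate([333, 14, 0]) cylinder(h = 418, r = 14);
translate([14, 249, 0]) cylinder(h = 418, r = 14);
translate([333, 249, 0]) cylinder(h = 418, r = 14);
translate([-4640, 0, 0]) {
  cube([4520, 187, 2340]);
  translate([0, 2623, 0]) cube([4520, 187, 2340]);
  translate([0, 187, 0]) cube([187, 2436, 2340]);
  translate([4333, 187, 0]) cube([187, 2436, 2340]);
}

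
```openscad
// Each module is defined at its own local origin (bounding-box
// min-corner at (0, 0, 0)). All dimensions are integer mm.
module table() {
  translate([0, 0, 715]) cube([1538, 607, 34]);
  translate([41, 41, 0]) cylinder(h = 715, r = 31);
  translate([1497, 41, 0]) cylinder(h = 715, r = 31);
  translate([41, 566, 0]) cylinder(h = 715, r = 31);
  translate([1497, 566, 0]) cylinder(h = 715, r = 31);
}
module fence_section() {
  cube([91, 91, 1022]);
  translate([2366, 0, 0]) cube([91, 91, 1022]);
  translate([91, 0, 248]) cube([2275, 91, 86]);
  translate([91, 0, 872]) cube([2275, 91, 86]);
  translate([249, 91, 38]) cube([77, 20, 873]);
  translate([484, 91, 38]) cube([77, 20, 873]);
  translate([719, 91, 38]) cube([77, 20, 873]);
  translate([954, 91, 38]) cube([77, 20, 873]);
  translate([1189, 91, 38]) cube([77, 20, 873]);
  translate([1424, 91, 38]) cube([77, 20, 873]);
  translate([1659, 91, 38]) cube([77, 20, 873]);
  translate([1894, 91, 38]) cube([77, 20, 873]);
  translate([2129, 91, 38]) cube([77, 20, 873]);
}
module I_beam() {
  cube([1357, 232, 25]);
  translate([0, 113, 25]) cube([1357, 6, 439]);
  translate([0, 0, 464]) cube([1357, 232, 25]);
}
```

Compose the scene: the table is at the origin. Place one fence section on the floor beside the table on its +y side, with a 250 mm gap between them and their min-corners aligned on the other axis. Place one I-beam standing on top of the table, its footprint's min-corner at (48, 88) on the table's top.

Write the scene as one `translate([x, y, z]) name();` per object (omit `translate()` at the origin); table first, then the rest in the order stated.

table();
translate([0, 857, 0]) fence_section();
translate([48, 88, 749]) I_beam();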